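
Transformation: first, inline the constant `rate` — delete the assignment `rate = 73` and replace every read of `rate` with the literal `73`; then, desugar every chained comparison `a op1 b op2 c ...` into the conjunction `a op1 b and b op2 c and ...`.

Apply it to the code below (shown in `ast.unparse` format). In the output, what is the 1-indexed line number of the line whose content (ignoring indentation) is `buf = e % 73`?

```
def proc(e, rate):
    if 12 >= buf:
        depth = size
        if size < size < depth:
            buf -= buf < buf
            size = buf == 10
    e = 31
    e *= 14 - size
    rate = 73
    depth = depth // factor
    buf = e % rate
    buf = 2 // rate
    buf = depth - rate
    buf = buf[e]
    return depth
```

Transformed code:
def proc(e, rate):
    if 12 >= buf:
        depth = size
        if size < size and size < depth:
            buf -= buf < buf
            size = buf == 10
    e = 31
    e *= 14 - size
    depth = depth // factor
    buf = e % 73
    buf = 2 // 73
    buf = depth - 73
    buf = buf[e]
    return depth

10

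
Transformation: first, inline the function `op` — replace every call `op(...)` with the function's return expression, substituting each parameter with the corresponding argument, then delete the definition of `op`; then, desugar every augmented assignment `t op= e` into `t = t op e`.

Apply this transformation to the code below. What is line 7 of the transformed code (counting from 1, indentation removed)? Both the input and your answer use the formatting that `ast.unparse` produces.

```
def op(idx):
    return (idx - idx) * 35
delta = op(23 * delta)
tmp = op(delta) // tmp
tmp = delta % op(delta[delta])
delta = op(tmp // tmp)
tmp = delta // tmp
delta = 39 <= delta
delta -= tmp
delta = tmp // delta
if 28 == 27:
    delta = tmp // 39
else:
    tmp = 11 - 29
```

Transformed code:
delta = (23 * delta - 23 * delta) * 35
tmp = (delta - delta) * 35 // tmp
tmp = delta % ((delta[delta] - delta[delta]) * 35)
delta = (tmp // tmp - tmp // tmp) * 35
tmp = delta // tmp
delta = 39 <= delta
delta = delta - tmp
delta = tmp // delta
if 28 == 27:
    delta = tmp // 39
else:
    tmp = 11 - 29

delta = delta - tmp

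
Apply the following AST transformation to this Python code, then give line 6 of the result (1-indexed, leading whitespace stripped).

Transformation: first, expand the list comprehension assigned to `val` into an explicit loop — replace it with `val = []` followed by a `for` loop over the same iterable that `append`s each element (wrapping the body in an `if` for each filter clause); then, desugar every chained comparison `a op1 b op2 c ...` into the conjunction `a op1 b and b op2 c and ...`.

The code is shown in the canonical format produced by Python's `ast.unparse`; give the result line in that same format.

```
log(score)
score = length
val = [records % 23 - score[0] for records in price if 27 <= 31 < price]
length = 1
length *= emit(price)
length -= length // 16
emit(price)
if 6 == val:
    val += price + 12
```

val.append(records % 23 - score[0])

Transformed code:
log(score)
score = length
val = []
for records in price:
    if 27 <= 31 and 31 < price:
        val.append(records % 23 - score[0])
length = 1
length *= emit(price)
length -= length // 16
emit(price)
if 6 == val:
    val += price + 12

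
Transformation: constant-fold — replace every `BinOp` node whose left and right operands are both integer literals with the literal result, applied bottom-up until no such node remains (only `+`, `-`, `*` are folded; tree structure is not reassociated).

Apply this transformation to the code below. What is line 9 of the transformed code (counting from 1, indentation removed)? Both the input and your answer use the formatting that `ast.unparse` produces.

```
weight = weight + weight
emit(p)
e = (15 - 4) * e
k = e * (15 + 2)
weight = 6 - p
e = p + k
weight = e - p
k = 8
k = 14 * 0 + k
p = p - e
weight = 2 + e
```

k = 0 + k

Transformed code:
weight = weight + weight
emit(p)
e = 11 * e
k = e * 17
weight = 6 - p
e = p + k
weight = e - p
k = 8
k = 0 + k
p = p - e
weight = 2 + e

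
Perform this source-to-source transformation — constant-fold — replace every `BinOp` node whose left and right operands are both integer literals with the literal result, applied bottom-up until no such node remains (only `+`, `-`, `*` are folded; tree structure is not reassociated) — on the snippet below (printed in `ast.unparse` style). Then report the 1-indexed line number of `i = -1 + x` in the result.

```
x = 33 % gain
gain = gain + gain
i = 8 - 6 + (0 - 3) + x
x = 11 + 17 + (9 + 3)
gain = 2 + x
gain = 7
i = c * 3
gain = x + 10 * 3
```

3

Transformed code:
x = 33 % gain
gain = gain + gain
i = -1 + x
x = 40
gain = 2 + x
gain = 7
i = c * 3
gain = x + 30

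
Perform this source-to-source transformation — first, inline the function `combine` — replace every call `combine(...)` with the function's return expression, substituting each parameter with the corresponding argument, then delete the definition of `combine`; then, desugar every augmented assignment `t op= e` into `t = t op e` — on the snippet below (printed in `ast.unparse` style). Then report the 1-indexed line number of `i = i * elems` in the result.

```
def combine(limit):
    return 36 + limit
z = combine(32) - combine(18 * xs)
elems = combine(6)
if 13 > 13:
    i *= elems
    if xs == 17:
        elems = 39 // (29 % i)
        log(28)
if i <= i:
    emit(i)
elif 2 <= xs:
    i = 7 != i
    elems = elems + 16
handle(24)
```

4

Transformed code:
z = 36 + 32 - (36 + 18 * xs)
elems = 36 + 6
if 13 > 13:
    i = i * elems
    if xs == 17:
        elems = 39 // (29 % i)
        log(28)
if i <= i:
    emit(i)
elif 2 <= xs:
    i = 7 != i
    elems = elems + 16
handle(24)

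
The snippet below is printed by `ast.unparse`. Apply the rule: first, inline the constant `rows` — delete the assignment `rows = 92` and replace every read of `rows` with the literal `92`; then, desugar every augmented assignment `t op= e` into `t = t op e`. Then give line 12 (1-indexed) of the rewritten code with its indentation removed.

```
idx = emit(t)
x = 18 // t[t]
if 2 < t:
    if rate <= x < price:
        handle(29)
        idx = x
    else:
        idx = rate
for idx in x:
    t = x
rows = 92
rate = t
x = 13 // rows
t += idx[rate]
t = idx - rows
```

Transformed code:
idx = emit(t)
x = 18 // t[t]
if 2 < t:
    if rate <= x < price:
        handle(29)
        idx = x
    else:
        idx = rate
for idx in x:
    t = x
rate = t
x = 13 // 92
t = t + idx[rate]
t = idx - 92

x = 13 // 92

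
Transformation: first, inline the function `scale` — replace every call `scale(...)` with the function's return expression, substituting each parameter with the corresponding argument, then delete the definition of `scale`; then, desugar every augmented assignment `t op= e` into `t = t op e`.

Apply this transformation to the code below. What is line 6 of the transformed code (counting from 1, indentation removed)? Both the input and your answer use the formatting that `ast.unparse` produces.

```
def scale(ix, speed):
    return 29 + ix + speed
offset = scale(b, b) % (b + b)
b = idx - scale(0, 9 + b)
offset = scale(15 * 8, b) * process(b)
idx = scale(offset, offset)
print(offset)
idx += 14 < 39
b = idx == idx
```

idx = idx + (14 < 39)

Transformed code:
offset = (29 + b + b) % (b + b)
b = idx - (29 + 0 + (9 + b))
offset = (29 + 15 * 8 + b) * process(b)
idx = 29 + offset + offset
print(offset)
idx = idx + (14 < 39)
b = idx == idx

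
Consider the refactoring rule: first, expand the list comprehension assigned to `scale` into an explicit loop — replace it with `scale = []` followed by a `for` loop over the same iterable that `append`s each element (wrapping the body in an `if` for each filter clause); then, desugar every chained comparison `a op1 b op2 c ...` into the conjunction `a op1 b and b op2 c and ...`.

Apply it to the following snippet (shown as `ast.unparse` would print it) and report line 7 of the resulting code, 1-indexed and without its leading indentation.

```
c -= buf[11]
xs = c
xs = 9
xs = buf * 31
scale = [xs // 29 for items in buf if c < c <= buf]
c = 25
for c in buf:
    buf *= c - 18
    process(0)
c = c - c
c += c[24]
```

if c < c and c <= buf:

Transformed code:
c -= buf[11]
xs = c
xs = 9
xs = buf * 31
scale = []
for items in buf:
    if c < c and c <= buf:
        scale.append(xs // 29)
c = 25
for c in buf:
    buf *= c - 18
    process(0)
c = c - c
c += c[24]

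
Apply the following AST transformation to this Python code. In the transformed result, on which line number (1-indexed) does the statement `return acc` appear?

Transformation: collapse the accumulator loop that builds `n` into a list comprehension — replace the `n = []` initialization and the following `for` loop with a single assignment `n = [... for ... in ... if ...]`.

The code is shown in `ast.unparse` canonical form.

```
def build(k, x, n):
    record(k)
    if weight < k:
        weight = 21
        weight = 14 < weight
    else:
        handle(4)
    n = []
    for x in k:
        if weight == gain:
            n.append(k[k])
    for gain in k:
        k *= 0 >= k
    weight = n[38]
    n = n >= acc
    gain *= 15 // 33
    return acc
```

14

Transformed code:
def build(k, x, n):
    record(k)
    if weight < k:
        weight = 21
        weight = 14 < weight
    else:
        handle(4)
    n = [k[k] for x in k if weight == gain]
    for gain in k:
        k *= 0 >= k
    weight = n[38]
    n = n >= acc
    gain *= 15 // 33
    return acc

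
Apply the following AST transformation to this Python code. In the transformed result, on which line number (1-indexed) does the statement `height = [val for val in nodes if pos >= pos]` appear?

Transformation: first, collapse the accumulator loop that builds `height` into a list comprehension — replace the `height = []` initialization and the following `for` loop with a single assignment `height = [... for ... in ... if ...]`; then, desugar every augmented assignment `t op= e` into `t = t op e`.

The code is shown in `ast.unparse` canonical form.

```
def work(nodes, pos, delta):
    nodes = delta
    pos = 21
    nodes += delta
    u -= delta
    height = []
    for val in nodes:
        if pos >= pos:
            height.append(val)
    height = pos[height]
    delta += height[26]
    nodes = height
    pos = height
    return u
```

Transformed code:
def work(nodes, pos, delta):
    nodes = delta
    pos = 21
    nodes = nodes + delta
    u = u - delta
    height = [val for val in nodes if pos >= pos]
    height = pos[height]
    delta = delta + height[26]
    nodes = height
    pos = height
    return u

6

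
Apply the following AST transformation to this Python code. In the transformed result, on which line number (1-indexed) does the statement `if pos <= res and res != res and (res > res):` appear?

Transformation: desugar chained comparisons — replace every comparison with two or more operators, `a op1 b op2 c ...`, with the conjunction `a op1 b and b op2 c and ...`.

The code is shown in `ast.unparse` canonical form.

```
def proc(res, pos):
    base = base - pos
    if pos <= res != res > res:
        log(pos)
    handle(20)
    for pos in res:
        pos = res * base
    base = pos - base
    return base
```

Transformed code:
def proc(res, pos):
    base = base - pos
    if pos <= res and res != res and (res > res):
        log(pos)
    handle(20)
    for pos in res:
        pos = res * base
    base = pos - base
    return base

3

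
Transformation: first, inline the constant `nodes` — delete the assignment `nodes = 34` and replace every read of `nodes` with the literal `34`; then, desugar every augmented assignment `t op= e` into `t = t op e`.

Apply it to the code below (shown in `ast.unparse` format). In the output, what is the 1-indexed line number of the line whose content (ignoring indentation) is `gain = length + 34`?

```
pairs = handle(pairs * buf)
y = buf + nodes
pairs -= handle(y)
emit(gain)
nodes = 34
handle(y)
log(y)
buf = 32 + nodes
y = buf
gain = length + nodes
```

9

Transformed code:
pairs = handle(pairs * buf)
y = buf + 34
pairs = pairs - handle(y)
emit(gain)
handle(y)
log(y)
buf = 32 + 34
y = buf
gain = length + 34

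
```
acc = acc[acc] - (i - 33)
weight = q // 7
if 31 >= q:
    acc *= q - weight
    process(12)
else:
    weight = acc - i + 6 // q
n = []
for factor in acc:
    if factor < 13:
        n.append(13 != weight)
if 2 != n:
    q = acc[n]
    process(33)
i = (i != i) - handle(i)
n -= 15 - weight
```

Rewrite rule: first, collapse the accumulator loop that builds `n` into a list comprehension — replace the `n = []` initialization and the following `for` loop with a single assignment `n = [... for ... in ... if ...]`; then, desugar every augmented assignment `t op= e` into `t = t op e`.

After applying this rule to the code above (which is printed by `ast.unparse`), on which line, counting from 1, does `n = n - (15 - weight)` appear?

13

Transformed code:
acc = acc[acc] - (i - 33)
weight = q // 7
if 31 >= q:
    acc = acc * (q - weight)
    process(12)
else:
    weight = acc - i + 6 // q
n = [13 != weight for factor in acc if factor < 13]
if 2 != n:
    q = acc[n]
    process(33)
i = (i != i) - handle(i)
n = n - (15 - weight)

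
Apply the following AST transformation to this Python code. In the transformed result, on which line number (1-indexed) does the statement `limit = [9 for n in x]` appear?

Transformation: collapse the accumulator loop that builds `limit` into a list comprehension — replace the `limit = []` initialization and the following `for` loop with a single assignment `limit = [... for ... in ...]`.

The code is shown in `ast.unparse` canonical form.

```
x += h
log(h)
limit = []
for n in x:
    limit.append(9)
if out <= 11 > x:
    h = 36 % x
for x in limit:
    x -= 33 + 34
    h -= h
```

Transformed code:
x += h
log(h)
limit = [9 for n in x]
if out <= 11 > x:
    h = 36 % x
for x in limit:
    x -= 33 + 34
    h -= h

3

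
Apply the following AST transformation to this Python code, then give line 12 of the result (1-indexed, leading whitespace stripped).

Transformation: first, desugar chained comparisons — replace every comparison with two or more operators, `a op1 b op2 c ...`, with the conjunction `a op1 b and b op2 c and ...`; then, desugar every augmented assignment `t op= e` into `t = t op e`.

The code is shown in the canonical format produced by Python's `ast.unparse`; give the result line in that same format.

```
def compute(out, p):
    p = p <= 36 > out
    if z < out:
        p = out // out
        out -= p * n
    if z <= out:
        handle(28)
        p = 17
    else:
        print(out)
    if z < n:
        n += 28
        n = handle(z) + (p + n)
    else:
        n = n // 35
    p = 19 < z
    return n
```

Transformed code:
def compute(out, p):
    p = p <= 36 and 36 > out
    if z < out:
        p = out // out
        out = out - p * n
    if z <= out:
        handle(28)
        p = 17
    else:
        print(out)
    if z < n:
        n = n + 28
        n = handle(z) + (p + n)
    else:
        n = n // 35
    p = 19 < z
    return n

n = n + 28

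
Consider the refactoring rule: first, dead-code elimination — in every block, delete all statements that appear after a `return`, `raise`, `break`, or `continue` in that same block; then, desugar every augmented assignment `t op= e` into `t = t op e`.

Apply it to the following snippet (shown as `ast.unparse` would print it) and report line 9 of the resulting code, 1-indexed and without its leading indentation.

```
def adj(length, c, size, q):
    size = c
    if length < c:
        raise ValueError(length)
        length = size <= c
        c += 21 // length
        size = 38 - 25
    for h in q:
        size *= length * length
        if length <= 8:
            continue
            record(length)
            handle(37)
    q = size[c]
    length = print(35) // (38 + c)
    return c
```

Transformed code:
def adj(length, c, size, q):
    size = c
    if length < c:
        raise ValueError(length)
    for h in q:
        size = size * (length * length)
        if length <= 8:
            continue
    q = size[c]
    length = print(35) // (38 + c)
    return c

q = size[c]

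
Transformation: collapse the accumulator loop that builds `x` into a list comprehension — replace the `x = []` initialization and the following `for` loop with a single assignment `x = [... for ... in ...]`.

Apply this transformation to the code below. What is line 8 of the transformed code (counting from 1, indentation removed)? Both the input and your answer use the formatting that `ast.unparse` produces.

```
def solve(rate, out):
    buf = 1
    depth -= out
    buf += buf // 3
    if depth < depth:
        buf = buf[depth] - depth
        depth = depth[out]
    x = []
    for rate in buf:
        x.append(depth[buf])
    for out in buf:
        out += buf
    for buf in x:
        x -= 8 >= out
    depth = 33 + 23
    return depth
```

x = [depth[buf] for rate in buf]

Transformed code:
def solve(rate, out):
    buf = 1
    depth -= out
    buf += buf // 3
    if depth < depth:
        buf = buf[depth] - depth
        depth = depth[out]
    x = [depth[buf] for rate in buf]
    for out in buf:
        out += buf
    for buf in x:
        x -= 8 >= out
    depth = 33 + 23
    return depth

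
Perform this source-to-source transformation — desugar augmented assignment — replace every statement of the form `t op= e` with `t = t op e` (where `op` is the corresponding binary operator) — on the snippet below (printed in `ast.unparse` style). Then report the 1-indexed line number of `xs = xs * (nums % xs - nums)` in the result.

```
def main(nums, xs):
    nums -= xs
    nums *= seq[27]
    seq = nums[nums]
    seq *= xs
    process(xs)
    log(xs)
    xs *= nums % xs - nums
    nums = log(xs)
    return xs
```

Transformed code:
def main(nums, xs):
    nums = nums - xs
    nums = nums * seq[27]
    seq = nums[nums]
    seq = seq * xs
    process(xs)
    log(xs)
    xs = xs * (nums % xs - nums)
    nums = log(xs)
    return xs

8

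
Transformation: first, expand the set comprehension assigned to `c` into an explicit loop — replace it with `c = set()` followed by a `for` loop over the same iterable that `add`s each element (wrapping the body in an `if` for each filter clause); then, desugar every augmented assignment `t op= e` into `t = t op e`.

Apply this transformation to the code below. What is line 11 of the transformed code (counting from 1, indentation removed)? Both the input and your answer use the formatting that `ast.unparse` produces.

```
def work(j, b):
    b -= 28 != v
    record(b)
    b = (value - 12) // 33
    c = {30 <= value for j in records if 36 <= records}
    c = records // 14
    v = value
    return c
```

return c

Transformed code:
def work(j, b):
    b = b - (28 != v)
    record(b)
    b = (value - 12) // 33
    c = set()
    for j in records:
        if 36 <= records:
            c.add(30 <= value)
    c = records // 14
    v = value
    return c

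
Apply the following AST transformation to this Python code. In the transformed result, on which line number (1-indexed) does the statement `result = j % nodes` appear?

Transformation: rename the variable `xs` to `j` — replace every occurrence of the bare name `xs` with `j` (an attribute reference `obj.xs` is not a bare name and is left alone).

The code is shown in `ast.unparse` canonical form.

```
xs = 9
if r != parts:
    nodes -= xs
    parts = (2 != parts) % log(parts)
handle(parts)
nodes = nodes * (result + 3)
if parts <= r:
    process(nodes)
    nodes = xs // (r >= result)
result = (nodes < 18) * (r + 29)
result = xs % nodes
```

11

Transformed code:
j = 9
if r != parts:
    nodes -= j
    parts = (2 != parts) % log(parts)
handle(parts)
nodes = nodes * (result + 3)
if parts <= r:
    process(nodes)
    nodes = j // (r >= result)
result = (nodes < 18) * (r + 29)
result = j % nodes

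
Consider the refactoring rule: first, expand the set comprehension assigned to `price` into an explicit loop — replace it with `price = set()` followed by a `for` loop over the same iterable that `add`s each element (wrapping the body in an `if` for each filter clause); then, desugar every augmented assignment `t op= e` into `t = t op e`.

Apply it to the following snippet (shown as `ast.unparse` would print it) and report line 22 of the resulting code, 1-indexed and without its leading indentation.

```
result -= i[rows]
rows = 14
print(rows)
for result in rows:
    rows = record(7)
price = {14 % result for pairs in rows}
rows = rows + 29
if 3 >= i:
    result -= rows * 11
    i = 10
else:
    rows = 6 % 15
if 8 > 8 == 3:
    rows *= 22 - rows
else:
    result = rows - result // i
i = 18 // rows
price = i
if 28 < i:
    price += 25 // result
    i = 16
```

Transformed code:
result = result - i[rows]
rows = 14
print(rows)
for result in rows:
    rows = record(7)
price = set()
for pairs in rows:
    price.add(14 % result)
rows = rows + 29
if 3 >= i:
    result = result - rows * 11
    i = 10
else:
    rows = 6 % 15
if 8 > 8 == 3:
    rows = rows * (22 - rows)
else:
    result = rows - result // i
i = 18 // rows
price = i
if 28 < i:
    price = price + 25 // result
    i = 16

price = price + 25 // result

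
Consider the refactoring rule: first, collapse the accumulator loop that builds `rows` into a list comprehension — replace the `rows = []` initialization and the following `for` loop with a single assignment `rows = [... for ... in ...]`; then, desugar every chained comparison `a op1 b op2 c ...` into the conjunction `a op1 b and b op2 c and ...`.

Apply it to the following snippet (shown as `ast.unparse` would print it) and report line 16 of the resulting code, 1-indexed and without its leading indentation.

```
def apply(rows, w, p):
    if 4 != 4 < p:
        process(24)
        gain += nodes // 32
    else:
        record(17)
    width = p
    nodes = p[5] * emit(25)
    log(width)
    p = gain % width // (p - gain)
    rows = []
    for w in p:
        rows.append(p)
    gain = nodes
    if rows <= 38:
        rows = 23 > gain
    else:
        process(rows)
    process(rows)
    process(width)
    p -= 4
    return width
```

process(rows)

Transformed code:
def apply(rows, w, p):
    if 4 != 4 and 4 < p:
        process(24)
        gain += nodes // 32
    else:
        record(17)
    width = p
    nodes = p[5] * emit(25)
    log(width)
    p = gain % width // (p - gain)
    rows = [p for w in p]
    gain = nodes
    if rows <= 38:
        rows = 23 > gain
    else:
        process(rows)
    process(rows)
    process(width)
    p -= 4
    return width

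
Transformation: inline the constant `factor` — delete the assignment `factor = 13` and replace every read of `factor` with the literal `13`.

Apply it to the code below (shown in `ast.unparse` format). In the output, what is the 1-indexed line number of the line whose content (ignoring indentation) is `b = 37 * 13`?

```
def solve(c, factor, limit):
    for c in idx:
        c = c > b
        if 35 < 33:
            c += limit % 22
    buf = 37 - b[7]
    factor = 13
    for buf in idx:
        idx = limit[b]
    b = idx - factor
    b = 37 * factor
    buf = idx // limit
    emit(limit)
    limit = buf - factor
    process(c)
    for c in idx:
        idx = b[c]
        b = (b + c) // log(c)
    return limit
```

Transformed code:
def solve(c, factor, limit):
    for c in idx:
        c = c > b
        if 35 < 33:
            c += limit % 22
    buf = 37 - b[7]
    for buf in idx:
        idx = limit[b]
    b = idx - 13
    b = 37 * 13
    buf = idx // limit
    emit(limit)
    limit = buf - 13
    process(c)
    for c in idx:
        idx = b[c]
        b = (b + c) // log(c)
    return limit

10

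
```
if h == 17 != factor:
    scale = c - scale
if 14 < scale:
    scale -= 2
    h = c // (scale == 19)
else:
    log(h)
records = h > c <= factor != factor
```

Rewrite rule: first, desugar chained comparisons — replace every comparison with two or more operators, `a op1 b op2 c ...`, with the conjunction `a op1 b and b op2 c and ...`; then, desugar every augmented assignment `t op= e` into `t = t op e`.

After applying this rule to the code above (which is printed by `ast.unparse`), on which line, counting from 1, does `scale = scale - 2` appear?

Transformed code:
if h == 17 and 17 != factor:
    scale = c - scale
if 14 < scale:
    scale = scale - 2
    h = c // (scale == 19)
else:
    log(h)
records = h > c and c <= factor and (factor != factor)

4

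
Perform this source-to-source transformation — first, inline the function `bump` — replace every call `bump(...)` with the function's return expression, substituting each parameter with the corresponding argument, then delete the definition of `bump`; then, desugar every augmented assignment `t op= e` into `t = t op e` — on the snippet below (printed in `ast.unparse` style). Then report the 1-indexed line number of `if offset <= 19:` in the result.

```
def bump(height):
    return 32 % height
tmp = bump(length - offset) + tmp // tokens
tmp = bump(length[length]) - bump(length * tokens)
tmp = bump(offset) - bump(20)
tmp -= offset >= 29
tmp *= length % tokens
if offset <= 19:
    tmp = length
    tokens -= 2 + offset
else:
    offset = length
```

Transformed code:
tmp = 32 % (length - offset) + tmp // tokens
tmp = 32 % length[length] - 32 % (length * tokens)
tmp = 32 % offset - 32 % 20
tmp = tmp - (offset >= 29)
tmp = tmp * (length % tokens)
if offset <= 19:
    tmp = length
    tokens = tokens - (2 + offset)
else:
    offset = length

6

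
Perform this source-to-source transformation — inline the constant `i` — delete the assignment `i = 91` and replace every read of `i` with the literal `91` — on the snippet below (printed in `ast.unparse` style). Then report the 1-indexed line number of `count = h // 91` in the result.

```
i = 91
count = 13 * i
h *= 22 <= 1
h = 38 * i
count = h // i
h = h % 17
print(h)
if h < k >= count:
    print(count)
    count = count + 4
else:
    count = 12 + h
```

4

Transformed code:
count = 13 * 91
h *= 22 <= 1
h = 38 * 91
count = h // 91
h = h % 17
print(h)
if h < k >= count:
    print(count)
    count = count + 4
else:
    count = 12 + h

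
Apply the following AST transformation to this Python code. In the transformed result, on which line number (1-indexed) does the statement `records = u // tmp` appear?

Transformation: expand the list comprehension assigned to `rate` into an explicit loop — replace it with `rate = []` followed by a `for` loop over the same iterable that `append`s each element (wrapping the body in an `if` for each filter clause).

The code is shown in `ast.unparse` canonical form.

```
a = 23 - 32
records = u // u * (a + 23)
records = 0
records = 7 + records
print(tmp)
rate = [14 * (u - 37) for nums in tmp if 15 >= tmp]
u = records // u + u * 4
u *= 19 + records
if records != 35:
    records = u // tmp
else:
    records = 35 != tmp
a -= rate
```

13

Transformed code:
a = 23 - 32
records = u // u * (a + 23)
records = 0
records = 7 + records
print(tmp)
rate = []
for nums in tmp:
    if 15 >= tmp:
        rate.append(14 * (u - 37))
u = records // u + u * 4
u *= 19 + records
if records != 35:
    records = u // tmp
else:
    records = 35 != tmp
a -= rate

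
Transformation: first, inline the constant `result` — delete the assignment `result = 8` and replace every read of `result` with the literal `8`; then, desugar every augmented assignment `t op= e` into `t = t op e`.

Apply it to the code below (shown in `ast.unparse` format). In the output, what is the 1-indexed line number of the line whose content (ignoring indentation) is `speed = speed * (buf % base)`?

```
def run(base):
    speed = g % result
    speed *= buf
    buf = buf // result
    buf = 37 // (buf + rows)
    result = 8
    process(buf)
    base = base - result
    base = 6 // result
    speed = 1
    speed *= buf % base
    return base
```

Transformed code:
def run(base):
    speed = g % 8
    speed = speed * buf
    buf = buf // 8
    buf = 37 // (buf + rows)
    process(buf)
    base = base - 8
    base = 6 // 8
    speed = 1
    speed = speed * (buf % base)
    return base

10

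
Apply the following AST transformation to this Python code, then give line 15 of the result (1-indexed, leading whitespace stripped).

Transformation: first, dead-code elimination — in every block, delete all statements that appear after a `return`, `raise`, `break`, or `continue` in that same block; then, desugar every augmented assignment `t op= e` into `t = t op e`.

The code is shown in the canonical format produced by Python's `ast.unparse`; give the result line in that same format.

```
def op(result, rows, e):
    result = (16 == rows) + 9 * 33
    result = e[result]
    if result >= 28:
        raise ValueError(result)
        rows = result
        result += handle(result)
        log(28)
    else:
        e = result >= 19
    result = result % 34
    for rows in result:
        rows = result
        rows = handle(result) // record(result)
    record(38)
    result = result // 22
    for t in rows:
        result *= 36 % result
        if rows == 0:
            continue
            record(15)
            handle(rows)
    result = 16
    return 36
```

Transformed code:
def op(result, rows, e):
    result = (16 == rows) + 9 * 33
    result = e[result]
    if result >= 28:
        raise ValueError(result)
    else:
        e = result >= 19
    result = result % 34
    for rows in result:
        rows = result
        rows = handle(result) // record(result)
    record(38)
    result = result // 22
    for t in rows:
        result = result * (36 % result)
        if rows == 0:
            continue
    result = 16
    return 36

result = result * (36 % result)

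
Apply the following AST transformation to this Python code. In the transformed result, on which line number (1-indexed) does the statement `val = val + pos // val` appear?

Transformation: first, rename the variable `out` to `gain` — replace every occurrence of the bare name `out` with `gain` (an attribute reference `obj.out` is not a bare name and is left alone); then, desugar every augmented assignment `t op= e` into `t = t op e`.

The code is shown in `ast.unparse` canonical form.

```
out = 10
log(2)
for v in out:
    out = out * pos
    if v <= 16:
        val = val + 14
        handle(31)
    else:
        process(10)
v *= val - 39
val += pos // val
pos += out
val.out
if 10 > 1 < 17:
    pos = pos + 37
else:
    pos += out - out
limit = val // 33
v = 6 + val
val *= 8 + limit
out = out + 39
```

11

Transformed code:
gain = 10
log(2)
for v in gain:
    gain = gain * pos
    if v <= 16:
        val = val + 14
        handle(31)
    else:
        process(10)
v = v * (val - 39)
val = val + pos // val
pos = pos + gain
val.out
if 10 > 1 < 17:
    pos = pos + 37
else:
    pos = pos + (gain - gain)
limit = val // 33
v = 6 + val
val = val * (8 + limit)
gain = gain + 39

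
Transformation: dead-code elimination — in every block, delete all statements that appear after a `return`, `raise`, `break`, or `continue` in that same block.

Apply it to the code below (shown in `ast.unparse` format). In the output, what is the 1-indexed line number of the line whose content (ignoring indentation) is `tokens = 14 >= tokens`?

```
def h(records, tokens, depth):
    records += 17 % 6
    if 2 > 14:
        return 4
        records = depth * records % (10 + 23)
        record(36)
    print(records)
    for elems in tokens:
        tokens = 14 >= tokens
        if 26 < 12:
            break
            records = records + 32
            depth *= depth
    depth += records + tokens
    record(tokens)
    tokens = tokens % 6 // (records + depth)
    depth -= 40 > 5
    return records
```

Transformed code:
def h(records, tokens, depth):
    records += 17 % 6
    if 2 > 14:
        return 4
    print(records)
    for elems in tokens:
        tokens = 14 >= tokens
        if 26 < 12:
            break
    depth += records + tokens
    record(tokens)
    tokens = tokens % 6 // (records + depth)
    depth -= 40 > 5
    return records

7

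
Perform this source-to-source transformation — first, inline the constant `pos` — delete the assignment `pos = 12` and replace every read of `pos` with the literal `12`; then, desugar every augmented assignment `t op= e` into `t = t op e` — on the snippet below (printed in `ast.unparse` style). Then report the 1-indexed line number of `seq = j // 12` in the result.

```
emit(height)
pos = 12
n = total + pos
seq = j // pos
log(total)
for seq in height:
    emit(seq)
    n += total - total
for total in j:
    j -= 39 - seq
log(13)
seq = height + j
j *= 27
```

3

Transformed code:
emit(height)
n = total + 12
seq = j // 12
log(total)
for seq in height:
    emit(seq)
    n = n + (total - total)
for total in j:
    j = j - (39 - seq)
log(13)
seq = height + j
j = j * 27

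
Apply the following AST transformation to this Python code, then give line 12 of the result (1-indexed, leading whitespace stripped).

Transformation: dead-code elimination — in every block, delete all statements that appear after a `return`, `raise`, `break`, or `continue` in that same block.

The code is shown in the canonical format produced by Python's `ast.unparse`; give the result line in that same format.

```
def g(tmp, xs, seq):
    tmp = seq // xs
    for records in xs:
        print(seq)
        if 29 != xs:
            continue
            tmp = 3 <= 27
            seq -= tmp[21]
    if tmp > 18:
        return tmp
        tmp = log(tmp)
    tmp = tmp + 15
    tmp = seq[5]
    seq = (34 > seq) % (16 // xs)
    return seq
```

return seq

Transformed code:
def g(tmp, xs, seq):
    tmp = seq // xs
    for records in xs:
        print(seq)
        if 29 != xs:
            continue
    if tmp > 18:
        return tmp
    tmp = tmp + 15
    tmp = seq[5]
    seq = (34 > seq) % (16 // xs)
    return seq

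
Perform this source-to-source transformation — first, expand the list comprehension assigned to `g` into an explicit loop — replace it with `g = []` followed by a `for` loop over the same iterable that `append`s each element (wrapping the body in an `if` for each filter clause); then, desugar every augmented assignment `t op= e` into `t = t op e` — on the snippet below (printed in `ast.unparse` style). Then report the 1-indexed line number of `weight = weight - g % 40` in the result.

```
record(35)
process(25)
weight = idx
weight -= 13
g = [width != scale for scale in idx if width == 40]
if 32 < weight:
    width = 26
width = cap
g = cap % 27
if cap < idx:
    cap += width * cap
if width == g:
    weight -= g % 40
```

Transformed code:
record(35)
process(25)
weight = idx
weight = weight - 13
g = []
for scale in idx:
    if width == 40:
        g.append(width != scale)
if 32 < weight:
    width = 26
width = cap
g = cap % 27
if cap < idx:
    cap = cap + width * cap
if width == g:
    weight = weight - g % 40

16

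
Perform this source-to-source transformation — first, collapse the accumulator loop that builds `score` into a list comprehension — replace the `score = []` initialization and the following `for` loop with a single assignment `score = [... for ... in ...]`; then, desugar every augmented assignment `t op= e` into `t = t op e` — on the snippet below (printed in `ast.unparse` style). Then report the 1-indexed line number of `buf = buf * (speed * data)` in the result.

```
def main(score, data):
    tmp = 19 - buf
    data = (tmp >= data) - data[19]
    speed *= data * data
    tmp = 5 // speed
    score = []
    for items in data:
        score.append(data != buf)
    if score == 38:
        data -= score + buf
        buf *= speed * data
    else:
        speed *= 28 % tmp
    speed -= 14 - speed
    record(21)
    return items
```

Transformed code:
def main(score, data):
    tmp = 19 - buf
    data = (tmp >= data) - data[19]
    speed = speed * (data * data)
    tmp = 5 // speed
    score = [data != buf for items in data]
    if score == 38:
        data = data - (score + buf)
        buf = buf * (speed * data)
    else:
        speed = speed * (28 % tmp)
    speed = speed - (14 - speed)
    record(21)
    return items

9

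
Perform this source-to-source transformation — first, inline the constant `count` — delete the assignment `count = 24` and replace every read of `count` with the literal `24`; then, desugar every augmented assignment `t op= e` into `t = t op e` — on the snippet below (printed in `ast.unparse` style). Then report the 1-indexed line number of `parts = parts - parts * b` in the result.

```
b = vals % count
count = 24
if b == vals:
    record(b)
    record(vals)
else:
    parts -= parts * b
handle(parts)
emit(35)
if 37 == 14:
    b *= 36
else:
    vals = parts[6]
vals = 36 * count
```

6

Transformed code:
b = vals % 24
if b == vals:
    record(b)
    record(vals)
else:
    parts = parts - parts * b
handle(parts)
emit(35)
if 37 == 14:
    b = b * 36
else:
    vals = parts[6]
vals = 36 * 24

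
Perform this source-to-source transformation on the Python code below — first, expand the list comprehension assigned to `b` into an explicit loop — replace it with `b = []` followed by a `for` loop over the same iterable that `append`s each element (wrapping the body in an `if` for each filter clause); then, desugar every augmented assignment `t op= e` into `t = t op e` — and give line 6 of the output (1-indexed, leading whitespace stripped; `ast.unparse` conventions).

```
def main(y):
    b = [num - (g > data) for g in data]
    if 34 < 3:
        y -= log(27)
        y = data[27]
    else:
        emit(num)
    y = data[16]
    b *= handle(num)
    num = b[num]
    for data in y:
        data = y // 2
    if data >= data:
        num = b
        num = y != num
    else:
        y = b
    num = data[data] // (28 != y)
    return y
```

Transformed code:
def main(y):
    b = []
    for g in data:
        b.append(num - (g > data))
    if 34 < 3:
        y = y - log(27)
        y = data[27]
    else:
        emit(num)
    y = data[16]
    b = b * handle(num)
    num = b[num]
    for data in y:
        data = y // 2
    if data >= data:
        num = b
        num = y != num
    else:
        y = b
    num = data[data] // (28 != y)
    return y

y = y - log(27)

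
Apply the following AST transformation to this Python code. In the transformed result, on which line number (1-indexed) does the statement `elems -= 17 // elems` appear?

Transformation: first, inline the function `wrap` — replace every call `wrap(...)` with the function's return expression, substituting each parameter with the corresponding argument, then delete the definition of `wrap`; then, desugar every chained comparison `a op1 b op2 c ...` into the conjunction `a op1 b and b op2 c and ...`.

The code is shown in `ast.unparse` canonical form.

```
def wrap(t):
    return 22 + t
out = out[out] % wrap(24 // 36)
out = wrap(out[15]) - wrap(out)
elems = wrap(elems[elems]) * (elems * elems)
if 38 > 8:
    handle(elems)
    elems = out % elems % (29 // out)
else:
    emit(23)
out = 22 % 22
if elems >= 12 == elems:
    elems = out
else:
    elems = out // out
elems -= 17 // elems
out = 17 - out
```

Transformed code:
out = out[out] % (22 + 24 // 36)
out = 22 + out[15] - (22 + out)
elems = (22 + elems[elems]) * (elems * elems)
if 38 > 8:
    handle(elems)
    elems = out % elems % (29 // out)
else:
    emit(23)
out = 22 % 22
if elems >= 12 and 12 == elems:
    elems = out
else:
    elems = out // out
elems -= 17 // elems
out = 17 - out

14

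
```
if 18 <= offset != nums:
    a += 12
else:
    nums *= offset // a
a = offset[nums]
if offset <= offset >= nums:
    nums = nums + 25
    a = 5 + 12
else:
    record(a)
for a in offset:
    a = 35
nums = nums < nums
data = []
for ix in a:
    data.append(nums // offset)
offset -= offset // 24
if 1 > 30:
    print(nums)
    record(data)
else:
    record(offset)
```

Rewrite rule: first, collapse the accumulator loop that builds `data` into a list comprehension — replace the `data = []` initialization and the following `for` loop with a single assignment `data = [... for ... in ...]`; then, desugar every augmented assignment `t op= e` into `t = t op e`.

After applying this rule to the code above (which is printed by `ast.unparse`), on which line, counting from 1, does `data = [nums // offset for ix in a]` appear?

Transformed code:
if 18 <= offset != nums:
    a = a + 12
else:
    nums = nums * (offset // a)
a = offset[nums]
if offset <= offset >= nums:
    nums = nums + 25
    a = 5 + 12
else:
    record(a)
for a in offset:
    a = 35
nums = nums < nums
data = [nums // offset for ix in a]
offset = offset - offset // 24
if 1 > 30:
    print(nums)
    record(data)
else:
    record(offset)

14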